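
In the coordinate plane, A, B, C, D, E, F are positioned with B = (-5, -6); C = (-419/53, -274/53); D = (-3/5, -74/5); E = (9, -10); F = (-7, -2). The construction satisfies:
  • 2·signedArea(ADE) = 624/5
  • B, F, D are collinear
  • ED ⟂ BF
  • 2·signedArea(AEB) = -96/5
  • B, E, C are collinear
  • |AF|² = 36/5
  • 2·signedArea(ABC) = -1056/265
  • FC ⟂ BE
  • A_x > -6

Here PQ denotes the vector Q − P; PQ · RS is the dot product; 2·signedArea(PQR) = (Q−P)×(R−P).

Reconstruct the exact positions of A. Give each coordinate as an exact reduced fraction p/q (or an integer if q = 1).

A = (-29/5, -22/5)

1. A_x = -29/5  [2·signedArea(ADE) = 624/5 ∩ 2·signedArea(AEB) = -96/5]
2. A_y = -22/5  [2·signedArea(ADE) = 624/5 ∩ 2·signedArea(AEB) = -96/5]
   → A = (-29/5, -22/5)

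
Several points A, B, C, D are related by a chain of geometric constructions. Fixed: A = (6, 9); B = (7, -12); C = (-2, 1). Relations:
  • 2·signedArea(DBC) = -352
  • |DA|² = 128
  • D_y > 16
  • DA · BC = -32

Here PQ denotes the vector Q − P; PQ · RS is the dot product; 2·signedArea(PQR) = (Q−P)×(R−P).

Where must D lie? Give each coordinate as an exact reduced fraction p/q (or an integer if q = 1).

1. D_x = 14  [2·signedArea(DBC) = -352 ∩ DA · BC = -32]
2. D_y = 17  [2·signedArea(DBC) = -352 ∩ DA · BC = -32]
   → D = (14, 17)

D = (14, 17)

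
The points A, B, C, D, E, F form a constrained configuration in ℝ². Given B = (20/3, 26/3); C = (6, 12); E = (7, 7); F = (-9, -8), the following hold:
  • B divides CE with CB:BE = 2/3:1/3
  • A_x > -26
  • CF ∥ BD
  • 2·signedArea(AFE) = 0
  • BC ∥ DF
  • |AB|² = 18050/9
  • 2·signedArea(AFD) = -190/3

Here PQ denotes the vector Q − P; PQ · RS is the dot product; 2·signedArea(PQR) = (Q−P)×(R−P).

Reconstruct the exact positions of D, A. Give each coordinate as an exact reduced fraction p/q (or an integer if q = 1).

1. D_x = -25/3  [BC ∥ DF ∩ CF ∥ BD]
2. D_y = -34/3  [BC ∥ DF ∩ CF ∥ BD]
   → D = (-25/3, -34/3)
3. A_x = -25  [2·signedArea(AFE) = 0 ∩ 2·signedArea(AFD) = -190/3]
4. A_y = -23  [2·signedArea(AFE) = 0 ∩ 2·signedArea(AFD) = -190/3]
   → A = (-25, -23)

A = (-25, -23)
D = (-25/3, -34/3)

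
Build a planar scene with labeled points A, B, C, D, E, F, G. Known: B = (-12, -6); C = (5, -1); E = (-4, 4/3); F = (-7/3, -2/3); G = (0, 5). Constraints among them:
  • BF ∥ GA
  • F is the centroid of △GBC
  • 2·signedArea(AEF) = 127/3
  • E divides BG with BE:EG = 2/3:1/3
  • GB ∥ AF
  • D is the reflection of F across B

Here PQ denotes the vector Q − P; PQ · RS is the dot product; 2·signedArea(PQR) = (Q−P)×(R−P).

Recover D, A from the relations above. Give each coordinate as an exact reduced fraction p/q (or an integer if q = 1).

1. D_x = -65/3  [D is the reflection of F across B]
2. D_y = -34/3  [D is the reflection of F across B]
   → D = (-65/3, -34/3)
3. A_x = 29/3  [GB ∥ AF ∩ BF ∥ GA]
4. A_y = 31/3  [GB ∥ AF ∩ BF ∥ GA]
   → A = (29/3, 31/3)

A = (29/3, 31/3)
D = (-65/3, -34/3)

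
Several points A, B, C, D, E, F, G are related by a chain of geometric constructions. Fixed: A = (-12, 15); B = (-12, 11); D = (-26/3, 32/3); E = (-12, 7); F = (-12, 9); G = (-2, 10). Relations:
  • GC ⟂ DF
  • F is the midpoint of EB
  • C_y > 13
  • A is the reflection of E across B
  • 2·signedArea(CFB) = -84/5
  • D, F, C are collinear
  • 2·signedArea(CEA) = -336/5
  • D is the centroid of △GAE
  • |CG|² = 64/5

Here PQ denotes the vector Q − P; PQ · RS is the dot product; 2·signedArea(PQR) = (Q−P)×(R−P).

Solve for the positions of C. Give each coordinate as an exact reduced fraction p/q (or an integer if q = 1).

1. C_x = -18/5  [D, F, C are collinear ∩ GC ⟂ DF]
2. C_y = 66/5  [D, F, C are collinear ∩ GC ⟂ DF]
   → C = (-18/5, 66/5)

C = (-18/5, 66/5)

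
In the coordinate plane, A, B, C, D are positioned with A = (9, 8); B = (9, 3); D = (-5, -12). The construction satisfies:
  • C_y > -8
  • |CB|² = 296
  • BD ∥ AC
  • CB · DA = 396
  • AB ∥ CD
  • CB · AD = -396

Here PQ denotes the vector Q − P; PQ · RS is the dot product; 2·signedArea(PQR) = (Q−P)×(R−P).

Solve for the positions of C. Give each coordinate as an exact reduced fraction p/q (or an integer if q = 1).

1. C_x = -5  [AB ∥ CD ∩ BD ∥ AC]
2. C_y = -7  [AB ∥ CD ∩ BD ∥ AC]
   → C = (-5, -7)

C = (-5, -7)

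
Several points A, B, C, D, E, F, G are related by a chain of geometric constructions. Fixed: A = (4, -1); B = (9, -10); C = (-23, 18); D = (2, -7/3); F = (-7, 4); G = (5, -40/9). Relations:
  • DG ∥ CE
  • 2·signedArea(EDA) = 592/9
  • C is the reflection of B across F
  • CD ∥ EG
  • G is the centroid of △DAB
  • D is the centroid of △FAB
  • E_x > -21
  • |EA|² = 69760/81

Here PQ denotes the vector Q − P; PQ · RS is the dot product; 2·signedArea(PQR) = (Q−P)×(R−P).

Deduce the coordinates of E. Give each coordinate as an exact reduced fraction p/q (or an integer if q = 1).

E = (-20, 143/9)

1. E_x = -20  [CD ∥ EG ∩ DG ∥ CE]
2. E_y = 143/9  [CD ∥ EG ∩ DG ∥ CE]
   → E = (-20, 143/9)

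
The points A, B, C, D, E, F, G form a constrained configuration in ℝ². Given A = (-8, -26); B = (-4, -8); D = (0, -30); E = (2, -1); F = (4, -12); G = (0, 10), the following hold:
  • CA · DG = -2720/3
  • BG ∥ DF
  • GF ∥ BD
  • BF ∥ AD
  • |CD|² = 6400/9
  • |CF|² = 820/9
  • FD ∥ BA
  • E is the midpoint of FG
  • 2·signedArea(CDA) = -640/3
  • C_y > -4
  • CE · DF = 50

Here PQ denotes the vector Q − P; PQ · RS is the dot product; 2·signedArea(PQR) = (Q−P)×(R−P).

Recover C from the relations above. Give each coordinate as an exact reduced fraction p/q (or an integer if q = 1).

1. C_x = 0  [CE · DF = 50 ∩ 2·signedArea(CDA) = -640/3]
2. C_y = -10/3  [CE · DF = 50 ∩ 2·signedArea(CDA) = -640/3]
   → C = (0, -10/3)

C = (0, -10/3)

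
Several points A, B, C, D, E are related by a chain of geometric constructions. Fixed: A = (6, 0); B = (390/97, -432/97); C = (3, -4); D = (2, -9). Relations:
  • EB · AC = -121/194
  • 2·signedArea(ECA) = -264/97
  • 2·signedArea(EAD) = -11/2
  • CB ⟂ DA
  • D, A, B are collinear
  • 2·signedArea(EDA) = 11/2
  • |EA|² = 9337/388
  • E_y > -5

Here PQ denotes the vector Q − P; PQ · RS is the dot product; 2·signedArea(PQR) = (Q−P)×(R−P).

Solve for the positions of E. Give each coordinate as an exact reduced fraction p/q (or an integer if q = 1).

1. E_x = 681/194  [2·signedArea(ECA) = -264/97 ∩ 2·signedArea(EAD) = -11/2]
2. E_y = -410/97  [2·signedArea(ECA) = -264/97 ∩ 2·signedArea(EAD) = -11/2]
   → E = (681/194, -410/97)

E = (681/194, -410/97)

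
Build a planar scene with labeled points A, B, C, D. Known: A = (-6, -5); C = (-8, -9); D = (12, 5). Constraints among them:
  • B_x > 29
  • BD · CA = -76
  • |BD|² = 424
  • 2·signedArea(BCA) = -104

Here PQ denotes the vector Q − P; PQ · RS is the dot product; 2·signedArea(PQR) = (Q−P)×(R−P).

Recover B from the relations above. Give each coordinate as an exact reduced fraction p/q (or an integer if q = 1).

1. B_x = 30  [BD · CA = -76 ∩ 2·signedArea(BCA) = -104]
2. B_y = 15  [BD · CA = -76 ∩ 2·signedArea(BCA) = -104]
   → B = (30, 15)

B = (30, 15)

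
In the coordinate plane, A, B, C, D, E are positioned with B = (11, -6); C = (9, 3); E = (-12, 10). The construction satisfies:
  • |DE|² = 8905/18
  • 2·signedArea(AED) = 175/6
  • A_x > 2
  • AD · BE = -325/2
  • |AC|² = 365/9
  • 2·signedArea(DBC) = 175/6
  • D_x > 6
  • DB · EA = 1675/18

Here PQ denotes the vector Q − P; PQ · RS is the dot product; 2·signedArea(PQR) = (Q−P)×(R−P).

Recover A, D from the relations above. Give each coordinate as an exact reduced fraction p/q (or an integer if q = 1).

1. D_x = 41/6  [line -9·x + -2·y + 347/6 = 0 ∩ |DE|² = 8905/18]
2. D_y = -11/6  [line -9·x + -2·y + 347/6 = 0 ∩ |DE|² = 8905/18]
   → D = (41/6, -11/6)
3. A_x = 8/3  [AD · BE = -325/2 ∩ DB · EA = 1675/18]
4. A_y = 7/3  [AD · BE = -325/2 ∩ DB · EA = 1675/18]
   → A = (8/3, 7/3)

A = (8/3, 7/3)
D = (41/6, -11/6)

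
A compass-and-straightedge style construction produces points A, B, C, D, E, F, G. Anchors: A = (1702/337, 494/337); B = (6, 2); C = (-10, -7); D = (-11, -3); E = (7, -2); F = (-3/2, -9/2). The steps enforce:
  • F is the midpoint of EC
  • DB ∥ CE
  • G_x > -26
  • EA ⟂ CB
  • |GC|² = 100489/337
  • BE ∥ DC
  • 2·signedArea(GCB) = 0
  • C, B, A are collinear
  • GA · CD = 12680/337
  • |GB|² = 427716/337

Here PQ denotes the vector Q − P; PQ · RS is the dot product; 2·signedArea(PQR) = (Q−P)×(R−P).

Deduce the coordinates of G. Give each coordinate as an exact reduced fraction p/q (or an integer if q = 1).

G = (-8442/337, -5212/337)

1. G_x = -8442/337  [2·signedArea(GCB) = 0 ∩ GA · CD = 12680/337]
2. G_y = -5212/337  [2·signedArea(GCB) = 0 ∩ GA · CD = 12680/337]
   → G = (-8442/337, -5212/337)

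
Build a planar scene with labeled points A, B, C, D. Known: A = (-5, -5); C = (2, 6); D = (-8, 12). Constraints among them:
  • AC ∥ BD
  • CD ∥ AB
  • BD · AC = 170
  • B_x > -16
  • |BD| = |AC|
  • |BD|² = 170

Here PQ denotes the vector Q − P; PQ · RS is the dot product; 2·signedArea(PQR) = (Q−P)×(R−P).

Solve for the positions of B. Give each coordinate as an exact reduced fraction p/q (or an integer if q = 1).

B = (-15, 1)

1. B_x = -15  [AC ∥ BD ∩ CD ∥ AB]
2. B_y = 1  [AC ∥ BD ∩ CD ∥ AB]
   → B = (-15, 1)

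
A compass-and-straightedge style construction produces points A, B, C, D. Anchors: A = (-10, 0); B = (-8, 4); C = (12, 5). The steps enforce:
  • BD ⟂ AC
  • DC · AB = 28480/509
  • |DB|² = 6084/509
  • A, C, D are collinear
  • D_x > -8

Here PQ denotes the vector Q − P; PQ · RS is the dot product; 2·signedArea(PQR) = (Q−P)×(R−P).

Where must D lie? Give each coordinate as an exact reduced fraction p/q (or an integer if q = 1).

D = (-3682/509, 320/509)

1. D_x = -3682/509  [A, C, D are collinear ∩ BD ⟂ AC]
2. D_y = 320/509  [A, C, D are collinear ∩ BD ⟂ AC]
   → D = (-3682/509, 320/509)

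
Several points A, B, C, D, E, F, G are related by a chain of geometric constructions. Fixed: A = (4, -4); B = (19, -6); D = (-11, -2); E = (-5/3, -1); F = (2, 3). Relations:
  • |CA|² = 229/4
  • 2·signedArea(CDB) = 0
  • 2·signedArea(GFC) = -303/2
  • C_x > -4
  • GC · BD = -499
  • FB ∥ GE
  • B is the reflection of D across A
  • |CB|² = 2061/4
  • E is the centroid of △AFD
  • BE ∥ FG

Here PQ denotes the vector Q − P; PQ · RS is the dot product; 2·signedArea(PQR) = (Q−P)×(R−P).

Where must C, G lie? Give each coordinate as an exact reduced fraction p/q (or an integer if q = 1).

C = (-7/2, -3)
G = (-56/3, 8)

1. G_x = -56/3  [FB ∥ GE ∩ BE ∥ FG]
2. G_y = 8  [FB ∥ GE ∩ BE ∥ FG]
   → G = (-56/3, 8)
3. C_x = -7/2  [2·signedArea(CDB) = 0 ∩ GC · BD = -499]
4. C_y = -3  [2·signedArea(CDB) = 0 ∩ GC · BD = -499]
   → C = (-7/2, -3)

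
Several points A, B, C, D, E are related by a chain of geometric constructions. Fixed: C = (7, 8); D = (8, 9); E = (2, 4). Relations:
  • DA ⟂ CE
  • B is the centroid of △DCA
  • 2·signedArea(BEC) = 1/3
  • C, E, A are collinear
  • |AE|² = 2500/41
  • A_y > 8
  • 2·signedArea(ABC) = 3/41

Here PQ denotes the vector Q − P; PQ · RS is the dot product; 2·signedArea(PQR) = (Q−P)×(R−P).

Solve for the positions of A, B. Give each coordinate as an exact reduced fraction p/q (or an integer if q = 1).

A = (332/41, 364/41)
B = (947/123, 1061/123)

1. A_x = 332/41  [C, E, A are collinear ∩ DA ⟂ CE]
2. A_y = 364/41  [C, E, A are collinear ∩ DA ⟂ CE]
   → A = (332/41, 364/41)
3. B_x = 947/123  [B is the centroid of △DCA]
4. B_y = 1061/123  [B is the centroid of △DCA]
   → B = (947/123, 1061/123)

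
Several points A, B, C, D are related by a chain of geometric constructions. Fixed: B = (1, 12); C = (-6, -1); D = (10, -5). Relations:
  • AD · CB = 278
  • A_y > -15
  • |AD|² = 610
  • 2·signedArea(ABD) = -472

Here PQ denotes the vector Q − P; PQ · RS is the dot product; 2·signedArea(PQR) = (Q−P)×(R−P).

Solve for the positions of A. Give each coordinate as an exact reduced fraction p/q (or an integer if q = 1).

A = (-13, -14)

1. A_x = -13  [2·signedArea(ABD) = -472 ∩ AD · CB = 278]
2. A_y = -14  [2·signedArea(ABD) = -472 ∩ AD · CB = 278]
   → A = (-13, -14)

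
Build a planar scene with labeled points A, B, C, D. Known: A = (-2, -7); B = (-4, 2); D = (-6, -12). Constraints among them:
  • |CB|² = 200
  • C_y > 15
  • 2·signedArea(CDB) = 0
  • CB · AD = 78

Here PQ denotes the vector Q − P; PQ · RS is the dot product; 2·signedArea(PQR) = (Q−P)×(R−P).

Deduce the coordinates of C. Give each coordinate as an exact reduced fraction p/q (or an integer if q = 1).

C = (-2, 16)

1. C_x = -2  [2·signedArea(CDB) = 0 ∩ CB · AD = 78]
2. C_y = 16  [2·signedArea(CDB) = 0 ∩ CB · AD = 78]
   → C = (-2, 16)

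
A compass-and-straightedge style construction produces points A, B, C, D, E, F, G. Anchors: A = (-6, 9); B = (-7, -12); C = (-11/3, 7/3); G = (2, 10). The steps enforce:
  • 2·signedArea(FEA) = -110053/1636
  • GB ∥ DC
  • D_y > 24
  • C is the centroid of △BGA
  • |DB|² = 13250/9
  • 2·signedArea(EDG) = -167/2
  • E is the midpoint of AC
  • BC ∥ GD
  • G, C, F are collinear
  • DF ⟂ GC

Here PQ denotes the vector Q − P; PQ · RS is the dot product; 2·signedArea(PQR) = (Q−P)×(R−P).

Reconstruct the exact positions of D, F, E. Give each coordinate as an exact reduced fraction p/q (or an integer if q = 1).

1. D_x = 16/3  [GB ∥ DC ∩ BC ∥ GD]
2. D_y = 73/3  [GB ∥ DC ∩ BC ∥ GD]
   → D = (16/3, 73/3)
3. F_x = 24611/2454  [G, C, F are collinear ∩ DF ⟂ GC]
4. F_y = 51197/2454  [G, C, F are collinear ∩ DF ⟂ GC]
   → F = (24611/2454, 51197/2454)
5. E_x = -29/6  [E is the midpoint of AC]
6. E_y = 17/3  [E is the midpoint of AC]
   → E = (-29/6, 17/3)

D = (16/3, 73/3)
E = (-29/6, 17/3)
F = (24611/2454, 51197/2454)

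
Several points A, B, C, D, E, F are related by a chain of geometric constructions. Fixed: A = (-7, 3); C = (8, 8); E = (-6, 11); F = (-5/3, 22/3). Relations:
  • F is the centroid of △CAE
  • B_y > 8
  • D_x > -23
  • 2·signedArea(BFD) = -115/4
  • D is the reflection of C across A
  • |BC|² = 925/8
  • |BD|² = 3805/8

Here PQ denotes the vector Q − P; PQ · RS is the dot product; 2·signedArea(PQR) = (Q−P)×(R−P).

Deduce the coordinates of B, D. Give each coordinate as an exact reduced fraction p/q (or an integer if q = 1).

1. D_x = -22  [D is the reflection of C across A]
2. D_y = -2  [D is the reflection of C across A]
   → D = (-22, -2)
3. B_x = -11/4  [line 28/3·x + -61/3·y + 2321/12 = 0 ∩ |BD|² = 3805/8]
4. B_y = 33/4  [line 28/3·x + -61/3·y + 2321/12 = 0 ∩ |BD|² = 3805/8]
   → B = (-11/4, 33/4)

B = (-11/4, 33/4)
D = (-22, -2)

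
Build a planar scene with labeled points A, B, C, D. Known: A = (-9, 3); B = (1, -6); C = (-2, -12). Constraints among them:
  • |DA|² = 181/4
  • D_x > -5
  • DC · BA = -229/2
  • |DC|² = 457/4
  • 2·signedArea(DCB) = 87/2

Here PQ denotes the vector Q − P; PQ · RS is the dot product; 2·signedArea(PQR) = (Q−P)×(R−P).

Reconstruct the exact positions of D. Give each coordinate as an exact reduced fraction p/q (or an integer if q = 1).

D = (-4, -3/2)

1. D_x = -4  [2·signedArea(DCB) = 87/2 ∩ DC · BA = -229/2]
2. D_y = -3/2  [2·signedArea(DCB) = 87/2 ∩ DC · BA = -229/2]
   → D = (-4, -3/2)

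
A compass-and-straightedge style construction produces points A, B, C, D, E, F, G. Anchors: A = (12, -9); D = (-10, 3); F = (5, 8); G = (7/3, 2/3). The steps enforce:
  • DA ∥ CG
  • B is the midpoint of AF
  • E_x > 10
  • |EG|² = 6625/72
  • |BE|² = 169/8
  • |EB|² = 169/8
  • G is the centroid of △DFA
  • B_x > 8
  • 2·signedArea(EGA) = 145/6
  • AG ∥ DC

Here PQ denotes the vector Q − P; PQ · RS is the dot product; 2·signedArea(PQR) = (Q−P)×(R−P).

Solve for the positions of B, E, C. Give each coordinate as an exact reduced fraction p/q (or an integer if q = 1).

B = (17/2, -1/2)
C = (-59/3, 38/3)
E = (41/4, -19/4)

1. B_x = 17/2  [B is the midpoint of AF]
2. B_y = -1/2  [B is the midpoint of AF]
   → B = (17/2, -1/2)
3. E_x = 41/4  [line 29/3·x + 29/3·y + -319/6 = 0 ∩ |EB|² = 169/8]
4. E_y = -19/4  [line 29/3·x + 29/3·y + -319/6 = 0 ∩ |EB|² = 169/8]
   → E = (41/4, -19/4)
5. C_x = -59/3  [DA ∥ CG ∩ AG ∥ DC]
6. C_y = 38/3  [DA ∥ CG ∩ AG ∥ DC]
   → C = (-59/3, 38/3)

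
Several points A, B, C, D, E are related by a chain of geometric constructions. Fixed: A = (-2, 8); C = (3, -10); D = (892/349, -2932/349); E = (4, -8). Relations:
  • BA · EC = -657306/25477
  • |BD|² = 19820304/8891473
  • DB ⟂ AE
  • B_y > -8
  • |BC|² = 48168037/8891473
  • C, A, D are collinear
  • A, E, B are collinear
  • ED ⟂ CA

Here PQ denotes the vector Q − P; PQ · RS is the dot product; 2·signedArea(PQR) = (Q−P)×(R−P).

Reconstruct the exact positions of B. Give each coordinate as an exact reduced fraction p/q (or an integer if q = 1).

B = (100732/25477, -200680/25477)

1. B_x = 100732/25477  [A, E, B are collinear ∩ DB ⟂ AE]
2. B_y = -200680/25477  [A, E, B are collinear ∩ DB ⟂ AE]
   → B = (100732/25477, -200680/25477)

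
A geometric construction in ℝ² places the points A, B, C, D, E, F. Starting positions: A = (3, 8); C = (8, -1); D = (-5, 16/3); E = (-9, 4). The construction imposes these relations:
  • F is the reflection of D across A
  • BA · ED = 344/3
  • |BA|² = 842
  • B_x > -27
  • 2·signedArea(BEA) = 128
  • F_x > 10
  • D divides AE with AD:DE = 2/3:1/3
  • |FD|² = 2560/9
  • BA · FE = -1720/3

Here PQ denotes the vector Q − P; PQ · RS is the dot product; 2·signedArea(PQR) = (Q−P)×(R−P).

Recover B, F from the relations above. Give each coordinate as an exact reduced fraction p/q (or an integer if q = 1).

1. B_x = -26  [BA · ED = 344/3 ∩ 2·signedArea(BEA) = 128]
2. B_y = 9  [BA · ED = 344/3 ∩ 2·signedArea(BEA) = 128]
   → B = (-26, 9)
3. F_x = 11  [BA · FE = -1720/3 ∩ F is the reflection of D across A]
4. F_y = 32/3  [BA · FE = -1720/3 ∩ F is the reflection of D across A]
   → F = (11, 32/3)

B = (-26, 9)
F = (11, 32/3)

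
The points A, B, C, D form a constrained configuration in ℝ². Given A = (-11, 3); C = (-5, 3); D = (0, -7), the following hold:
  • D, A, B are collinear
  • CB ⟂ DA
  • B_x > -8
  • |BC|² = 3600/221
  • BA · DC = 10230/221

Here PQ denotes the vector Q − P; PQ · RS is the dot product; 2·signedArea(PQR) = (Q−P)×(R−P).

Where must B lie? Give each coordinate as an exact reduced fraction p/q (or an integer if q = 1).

1. B_x = -1705/221  [D, A, B are collinear ∩ CB ⟂ DA]
2. B_y = 3/221  [D, A, B are collinear ∩ CB ⟂ DA]
   → B = (-1705/221, 3/221)

B = (-1705/221, 3/221)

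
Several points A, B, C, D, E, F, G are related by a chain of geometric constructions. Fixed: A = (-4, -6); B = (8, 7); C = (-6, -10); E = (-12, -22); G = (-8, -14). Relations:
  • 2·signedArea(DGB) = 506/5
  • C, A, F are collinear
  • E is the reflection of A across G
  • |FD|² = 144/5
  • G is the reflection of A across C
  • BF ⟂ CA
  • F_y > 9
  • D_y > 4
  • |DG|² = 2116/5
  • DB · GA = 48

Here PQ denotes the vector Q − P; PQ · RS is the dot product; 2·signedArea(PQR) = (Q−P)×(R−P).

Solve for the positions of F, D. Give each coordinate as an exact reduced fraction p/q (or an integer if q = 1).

D = (6/5, 22/5)
F = (18/5, 46/5)

1. F_x = 18/5  [C, A, F are collinear ∩ BF ⟂ CA]
2. F_y = 46/5  [C, A, F are collinear ∩ BF ⟂ CA]
   → F = (18/5, 46/5)
3. D_x = 6/5  [DB · GA = 48 ∩ 2·signedArea(DGB) = 506/5]
4. D_y = 22/5  [DB · GA = 48 ∩ 2·signedArea(DGB) = 506/5]
   → D = (6/5, 22/5)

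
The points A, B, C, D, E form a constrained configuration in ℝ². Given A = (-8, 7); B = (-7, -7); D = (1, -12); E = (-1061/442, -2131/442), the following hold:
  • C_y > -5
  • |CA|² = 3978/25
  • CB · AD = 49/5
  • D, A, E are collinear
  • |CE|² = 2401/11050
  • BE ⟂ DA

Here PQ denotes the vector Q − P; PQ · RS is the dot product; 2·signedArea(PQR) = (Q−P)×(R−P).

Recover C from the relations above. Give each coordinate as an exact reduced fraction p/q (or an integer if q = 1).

C = (-13/5, -22/5)

1. C_x = -13/5  [line -9·x + 19·y + 301/5 = 0 ∩ |CA|² = 3978/25]
2. C_y = -22/5  [line -9·x + 19·y + 301/5 = 0 ∩ |CA|² = 3978/25]
   → C = (-13/5, -22/5)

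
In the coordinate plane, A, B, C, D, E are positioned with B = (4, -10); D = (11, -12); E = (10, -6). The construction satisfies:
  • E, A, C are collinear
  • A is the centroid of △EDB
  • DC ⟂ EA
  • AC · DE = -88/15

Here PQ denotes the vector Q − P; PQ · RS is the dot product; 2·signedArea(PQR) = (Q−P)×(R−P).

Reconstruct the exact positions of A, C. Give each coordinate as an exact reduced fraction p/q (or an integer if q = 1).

1. A_x = 25/3  [A is the centroid of △EDB]
2. A_y = -28/3  [A is the centroid of △EDB]
   → A = (25/3, -28/3)
3. C_x = 39/5  [E, A, C are collinear ∩ DC ⟂ EA]
4. C_y = -52/5  [E, A, C are collinear ∩ DC ⟂ EA]
   → C = (39/5, -52/5)

A = (25/3, -28/3)
C = (39/5, -52/5)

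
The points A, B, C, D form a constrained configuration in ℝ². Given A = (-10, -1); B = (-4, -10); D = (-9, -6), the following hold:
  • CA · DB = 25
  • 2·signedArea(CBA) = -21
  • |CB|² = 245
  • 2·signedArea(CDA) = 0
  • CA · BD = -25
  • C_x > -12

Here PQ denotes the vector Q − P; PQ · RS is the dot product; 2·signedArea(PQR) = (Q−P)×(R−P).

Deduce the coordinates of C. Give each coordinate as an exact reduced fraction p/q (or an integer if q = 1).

C = (-11, 4)

1. C_x = -11  [2·signedArea(CDA) = 0 ∩ CA · DB = 25]
2. C_y = 4  [2·signedArea(CDA) = 0 ∩ CA · DB = 25]
   → C = (-11, 4)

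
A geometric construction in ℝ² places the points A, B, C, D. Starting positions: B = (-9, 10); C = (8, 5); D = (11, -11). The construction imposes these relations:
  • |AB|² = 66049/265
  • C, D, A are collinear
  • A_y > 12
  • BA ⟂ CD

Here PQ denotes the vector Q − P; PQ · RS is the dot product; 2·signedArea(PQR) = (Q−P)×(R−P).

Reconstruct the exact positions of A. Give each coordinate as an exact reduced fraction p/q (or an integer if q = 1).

A = (1727/265, 3421/265)

1. A_x = 1727/265  [C, D, A are collinear ∩ BA ⟂ CD]
2. A_y = 3421/265  [C, D, A are collinear ∩ BA ⟂ CD]
   → A = (1727/265, 3421/265)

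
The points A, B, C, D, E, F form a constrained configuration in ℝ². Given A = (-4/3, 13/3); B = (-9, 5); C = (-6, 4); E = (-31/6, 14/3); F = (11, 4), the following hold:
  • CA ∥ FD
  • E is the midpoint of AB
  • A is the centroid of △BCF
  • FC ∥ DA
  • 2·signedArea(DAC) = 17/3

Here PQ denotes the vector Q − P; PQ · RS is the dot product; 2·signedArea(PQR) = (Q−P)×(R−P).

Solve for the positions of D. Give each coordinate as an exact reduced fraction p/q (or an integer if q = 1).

1. D_x = 47/3  [FC ∥ DA ∩ CA ∥ FD]
2. D_y = 13/3  [FC ∥ DA ∩ CA ∥ FD]
   → D = (47/3, 13/3)

D = (47/3, 13/3)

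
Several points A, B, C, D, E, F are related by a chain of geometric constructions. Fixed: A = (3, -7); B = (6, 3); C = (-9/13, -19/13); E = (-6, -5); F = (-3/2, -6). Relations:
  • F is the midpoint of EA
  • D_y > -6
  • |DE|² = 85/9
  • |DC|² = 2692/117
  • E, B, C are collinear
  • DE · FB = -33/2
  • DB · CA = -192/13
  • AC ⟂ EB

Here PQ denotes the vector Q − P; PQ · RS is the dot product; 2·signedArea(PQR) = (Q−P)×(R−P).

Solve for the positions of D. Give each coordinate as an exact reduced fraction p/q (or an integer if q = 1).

D = (-3, -17/3)

1. D_x = -3  [DE · FB = -33/2 ∩ DB · CA = -192/13]
2. D_y = -17/3  [DE · FB = -33/2 ∩ DB · CA = -192/13]
   → D = (-3, -17/3)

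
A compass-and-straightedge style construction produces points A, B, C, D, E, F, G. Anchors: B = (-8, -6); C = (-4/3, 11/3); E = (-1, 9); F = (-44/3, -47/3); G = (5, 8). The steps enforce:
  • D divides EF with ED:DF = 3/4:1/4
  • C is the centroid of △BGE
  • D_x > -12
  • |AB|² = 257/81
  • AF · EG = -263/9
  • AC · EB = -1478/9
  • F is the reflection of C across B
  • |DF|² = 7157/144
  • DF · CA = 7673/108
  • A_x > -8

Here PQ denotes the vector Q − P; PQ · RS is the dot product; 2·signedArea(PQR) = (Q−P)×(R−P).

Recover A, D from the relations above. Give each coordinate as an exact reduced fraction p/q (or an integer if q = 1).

A = (-71/9, -38/9)
D = (-45/4, -19/2)

1. A_x = -71/9  [AC · EB = -1478/9 ∩ AF · EG = -263/9]
2. A_y = -38/9  [AC · EB = -1478/9 ∩ AF · EG = -263/9]
   → A = (-71/9, -38/9)
3. D_x = -45/4  [D divides EF with ED:DF = 3/4:1/4]
4. D_y = -19/2  [D divides EF with ED:DF = 3/4:1/4]
   → D = (-45/4, -19/2)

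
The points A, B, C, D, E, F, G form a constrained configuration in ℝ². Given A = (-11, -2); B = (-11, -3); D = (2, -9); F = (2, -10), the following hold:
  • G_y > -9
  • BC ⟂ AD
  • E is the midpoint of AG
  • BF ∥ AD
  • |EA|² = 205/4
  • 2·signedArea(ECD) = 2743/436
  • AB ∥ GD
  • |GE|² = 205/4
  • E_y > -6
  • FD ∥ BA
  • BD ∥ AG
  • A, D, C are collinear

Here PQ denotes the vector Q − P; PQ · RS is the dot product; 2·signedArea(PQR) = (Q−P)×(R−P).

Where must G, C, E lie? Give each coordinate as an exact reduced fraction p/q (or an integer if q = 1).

C = (-2307/218, -485/218)
E = (-9/2, -5)
G = (2, -8)

1. G_x = 2  [AB ∥ GD ∩ BD ∥ AG]
2. G_y = -8  [AB ∥ GD ∩ BD ∥ AG]
   → G = (2, -8)
3. C_x = -2307/218  [A, D, C are collinear ∩ BC ⟂ AD]
4. C_y = -485/218  [A, D, C are collinear ∩ BC ⟂ AD]
   → C = (-2307/218, -485/218)
5. E_x = -9/2  [E is the midpoint of AG]
6. E_y = -5  [E is the midpoint of AG]
   → E = (-9/2, -5)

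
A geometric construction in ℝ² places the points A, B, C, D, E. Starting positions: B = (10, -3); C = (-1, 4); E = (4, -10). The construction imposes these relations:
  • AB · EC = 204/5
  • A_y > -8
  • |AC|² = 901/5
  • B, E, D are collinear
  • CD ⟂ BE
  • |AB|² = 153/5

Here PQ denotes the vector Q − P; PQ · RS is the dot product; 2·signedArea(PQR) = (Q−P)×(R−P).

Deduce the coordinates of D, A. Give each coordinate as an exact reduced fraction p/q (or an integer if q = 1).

A = (32/5, -36/5)
D = (44/5, -22/5)

1. D_x = 44/5  [B, E, D are collinear ∩ CD ⟂ BE]
2. D_y = -22/5  [B, E, D are collinear ∩ CD ⟂ BE]
   → D = (44/5, -22/5)
3. A_x = 32/5  [line 5·x + -14·y + -664/5 = 0 ∩ |AC|² = 901/5]
4. A_y = -36/5  [line 5·x + -14·y + -664/5 = 0 ∩ |AC|² = 901/5]
   → A = (32/5, -36/5)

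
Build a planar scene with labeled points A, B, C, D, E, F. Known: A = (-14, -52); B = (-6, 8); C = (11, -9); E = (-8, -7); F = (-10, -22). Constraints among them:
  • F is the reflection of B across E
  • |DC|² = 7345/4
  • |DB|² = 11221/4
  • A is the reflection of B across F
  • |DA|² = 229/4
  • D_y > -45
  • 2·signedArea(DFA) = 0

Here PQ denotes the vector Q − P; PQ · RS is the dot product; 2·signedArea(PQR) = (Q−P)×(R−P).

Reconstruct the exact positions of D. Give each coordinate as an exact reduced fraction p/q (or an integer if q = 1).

1. D_x = -13  [line 30·x + -4·y + 212 = 0 ∩ |DA|² = 229/4]
2. D_y = -89/2  [line 30·x + -4·y + 212 = 0 ∩ |DA|² = 229/4]
   → D = (-13, -89/2)

D = (-13, -89/2)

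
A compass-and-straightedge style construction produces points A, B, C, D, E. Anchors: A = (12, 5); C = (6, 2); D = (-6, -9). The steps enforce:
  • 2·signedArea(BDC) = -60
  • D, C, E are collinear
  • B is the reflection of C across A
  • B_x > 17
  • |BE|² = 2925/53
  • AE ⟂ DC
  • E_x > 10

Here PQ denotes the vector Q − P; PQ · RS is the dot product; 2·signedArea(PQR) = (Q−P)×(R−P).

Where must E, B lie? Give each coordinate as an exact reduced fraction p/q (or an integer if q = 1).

B = (18, 8)
E = (570/53, 337/53)

1. E_x = 570/53  [D, C, E are collinear ∩ AE ⟂ DC]
2. E_y = 337/53  [D, C, E are collinear ∩ AE ⟂ DC]
   → E = (570/53, 337/53)
3. B_x = 18  [B is the reflection of C across A]
4. B_y = 8  [B is the reflection of C across A]
   → B = (18, 8)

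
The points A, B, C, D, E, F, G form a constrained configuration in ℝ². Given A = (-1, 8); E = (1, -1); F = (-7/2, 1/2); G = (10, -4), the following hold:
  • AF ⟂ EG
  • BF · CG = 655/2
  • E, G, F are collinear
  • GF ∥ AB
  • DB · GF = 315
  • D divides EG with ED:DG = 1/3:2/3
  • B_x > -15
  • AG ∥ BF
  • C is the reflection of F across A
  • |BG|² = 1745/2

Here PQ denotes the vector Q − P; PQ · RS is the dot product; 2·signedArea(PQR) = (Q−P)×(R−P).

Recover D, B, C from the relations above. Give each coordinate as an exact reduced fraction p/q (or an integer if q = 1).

1. D_x = 4  [D divides EG with ED:DG = 1/3:2/3]
2. D_y = -2  [D divides EG with ED:DG = 1/3:2/3]
   → D = (4, -2)
3. B_x = -29/2  [AG ∥ BF ∩ GF ∥ AB]
4. B_y = 25/2  [AG ∥ BF ∩ GF ∥ AB]
   → B = (-29/2, 25/2)
5. C_x = 3/2  [C is the reflection of F across A]
6. C_y = 31/2  [C is the reflection of F across A]
   → C = (3/2, 31/2)

B = (-29/2, 25/2)
C = (3/2, 31/2)
D = (4, -2)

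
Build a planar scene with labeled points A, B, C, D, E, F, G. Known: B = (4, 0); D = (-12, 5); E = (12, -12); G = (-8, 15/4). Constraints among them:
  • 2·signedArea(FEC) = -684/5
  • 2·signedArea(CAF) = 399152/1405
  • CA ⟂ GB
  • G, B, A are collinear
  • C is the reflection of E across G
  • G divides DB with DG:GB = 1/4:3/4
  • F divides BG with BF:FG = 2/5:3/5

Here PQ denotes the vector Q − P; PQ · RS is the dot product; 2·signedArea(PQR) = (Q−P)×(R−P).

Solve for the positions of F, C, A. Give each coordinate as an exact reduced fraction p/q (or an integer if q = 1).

1. F_x = -4/5  [F divides BG with BF:FG = 2/5:3/5]
2. F_y = 3/2  [F divides BG with BF:FG = 2/5:3/5]
   → F = (-4/5, 3/2)
3. C_x = -28  [C is the reflection of E across G]
4. C_y = 39/2  [C is the reflection of E across G]
   → C = (-28, 39/2)
5. A_x = -8628/281  [G, B, A are collinear ∩ CA ⟂ GB]
6. A_y = 6095/562  [G, B, A are collinear ∩ CA ⟂ GB]
   → A = (-8628/281, 6095/562)

A = (-8628/281, 6095/562)
C = (-28, 39/2)
F = (-4/5, 3/2)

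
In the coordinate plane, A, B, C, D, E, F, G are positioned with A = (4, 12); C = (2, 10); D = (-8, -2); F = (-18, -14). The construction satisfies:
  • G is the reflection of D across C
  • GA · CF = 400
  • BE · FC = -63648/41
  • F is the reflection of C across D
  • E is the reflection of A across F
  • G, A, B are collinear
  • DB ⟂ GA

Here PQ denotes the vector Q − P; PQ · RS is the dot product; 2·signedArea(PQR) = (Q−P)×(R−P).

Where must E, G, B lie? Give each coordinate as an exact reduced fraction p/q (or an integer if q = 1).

1. E_x = -40  [E is the reflection of A across F]
2. E_y = -40  [E is the reflection of A across F]
   → E = (-40, -40)
3. G_x = 12  [G is the reflection of D across C]
4. G_y = 22  [G is the reflection of D across C]
   → G = (12, 22)
5. B_x = -308/41  [G, A, B are collinear ∩ DB ⟂ GA]
6. B_y = -98/41  [G, A, B are collinear ∩ DB ⟂ GA]
   → B = (-308/41, -98/41)

B = (-308/41, -98/41)
E = (-40, -40)
G = (12, 22)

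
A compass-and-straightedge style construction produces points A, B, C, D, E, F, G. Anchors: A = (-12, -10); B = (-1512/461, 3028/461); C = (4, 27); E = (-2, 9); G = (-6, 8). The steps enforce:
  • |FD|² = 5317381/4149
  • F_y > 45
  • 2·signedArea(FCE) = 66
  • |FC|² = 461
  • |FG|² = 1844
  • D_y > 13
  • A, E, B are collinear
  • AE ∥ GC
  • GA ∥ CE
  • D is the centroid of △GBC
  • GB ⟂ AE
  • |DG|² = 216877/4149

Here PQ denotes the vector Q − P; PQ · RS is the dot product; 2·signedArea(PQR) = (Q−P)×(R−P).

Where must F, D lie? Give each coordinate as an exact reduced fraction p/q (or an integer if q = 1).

D = (-2434/1383, 19163/1383)
F = (14, 46)

1. F_x = 14  [line 18·x + -6·y + 24 = 0 ∩ |FC|² = 461]
2. F_y = 46  [line 18·x + -6·y + 24 = 0 ∩ |FC|² = 461]
   → F = (14, 46)
3. D_x = -2434/1383  [D is the centroid of △GBC]
4. D_y = 19163/1383  [D is the centroid of △GBC]
   → D = (-2434/1383, 19163/1383)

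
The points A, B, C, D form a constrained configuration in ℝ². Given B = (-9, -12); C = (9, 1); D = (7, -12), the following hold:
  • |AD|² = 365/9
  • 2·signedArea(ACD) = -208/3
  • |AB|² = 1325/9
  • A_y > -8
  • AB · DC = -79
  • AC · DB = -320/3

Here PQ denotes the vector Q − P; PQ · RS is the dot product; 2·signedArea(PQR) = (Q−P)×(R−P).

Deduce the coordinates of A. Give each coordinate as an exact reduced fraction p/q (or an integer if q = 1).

A = (7/3, -23/3)

1. A_x = 7/3  [AC · DB = -320/3 ∩ 2·signedArea(ACD) = -208/3]
2. A_y = -23/3  [AC · DB = -320/3 ∩ 2·signedArea(ACD) = -208/3]
   → A = (7/3, -23/3)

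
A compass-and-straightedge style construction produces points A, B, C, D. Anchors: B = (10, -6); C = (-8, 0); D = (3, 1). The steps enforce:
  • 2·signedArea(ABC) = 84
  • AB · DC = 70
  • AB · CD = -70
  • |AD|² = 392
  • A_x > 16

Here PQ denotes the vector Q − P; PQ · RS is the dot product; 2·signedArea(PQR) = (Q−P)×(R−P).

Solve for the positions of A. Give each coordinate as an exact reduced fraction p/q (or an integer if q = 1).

A = (17, -13)

1. A_x = 17  [AB · DC = 70 ∩ 2·signedArea(ABC) = 84]
2. A_y = -13  [AB · DC = 70 ∩ 2·signedArea(ABC) = 84]
   → A = (17, -13)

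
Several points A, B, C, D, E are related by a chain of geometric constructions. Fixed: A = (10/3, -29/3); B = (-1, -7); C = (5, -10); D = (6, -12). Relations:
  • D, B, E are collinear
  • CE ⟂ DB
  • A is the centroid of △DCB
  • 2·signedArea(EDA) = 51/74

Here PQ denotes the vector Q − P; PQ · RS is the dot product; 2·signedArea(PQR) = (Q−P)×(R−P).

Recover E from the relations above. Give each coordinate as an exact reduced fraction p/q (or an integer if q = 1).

1. E_x = 325/74  [D, B, E are collinear ∩ CE ⟂ DB]
2. E_y = -803/74  [D, B, E are collinear ∩ CE ⟂ DB]
   → E = (325/74, -803/74)

E = (325/74, -803/74)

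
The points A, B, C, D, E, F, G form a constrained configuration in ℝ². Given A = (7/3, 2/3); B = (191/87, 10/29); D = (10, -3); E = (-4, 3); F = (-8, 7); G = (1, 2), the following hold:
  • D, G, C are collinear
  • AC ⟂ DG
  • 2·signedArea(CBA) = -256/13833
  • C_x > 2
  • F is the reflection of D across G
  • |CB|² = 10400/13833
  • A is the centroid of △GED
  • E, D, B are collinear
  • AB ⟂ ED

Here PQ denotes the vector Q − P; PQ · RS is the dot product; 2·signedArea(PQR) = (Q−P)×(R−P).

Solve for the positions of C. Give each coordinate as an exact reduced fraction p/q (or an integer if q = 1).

C = (137/53, 178/159)

1. C_x = 137/53  [D, G, C are collinear ∩ AC ⟂ DG]
2. C_y = 178/159  [D, G, C are collinear ∩ AC ⟂ DG]
   → C = (137/53, 178/159)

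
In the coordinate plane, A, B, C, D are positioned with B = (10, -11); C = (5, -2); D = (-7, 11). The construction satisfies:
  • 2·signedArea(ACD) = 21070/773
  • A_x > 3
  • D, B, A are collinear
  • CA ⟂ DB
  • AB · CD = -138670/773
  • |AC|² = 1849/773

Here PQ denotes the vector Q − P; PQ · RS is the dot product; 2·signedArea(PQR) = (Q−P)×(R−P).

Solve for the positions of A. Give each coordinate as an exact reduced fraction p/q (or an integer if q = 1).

1. A_x = 2919/773  [D, B, A are collinear ∩ CA ⟂ DB]
2. A_y = -2277/773  [D, B, A are collinear ∩ CA ⟂ DB]
   → A = (2919/773, -2277/773)

A = (2919/773, -2277/773)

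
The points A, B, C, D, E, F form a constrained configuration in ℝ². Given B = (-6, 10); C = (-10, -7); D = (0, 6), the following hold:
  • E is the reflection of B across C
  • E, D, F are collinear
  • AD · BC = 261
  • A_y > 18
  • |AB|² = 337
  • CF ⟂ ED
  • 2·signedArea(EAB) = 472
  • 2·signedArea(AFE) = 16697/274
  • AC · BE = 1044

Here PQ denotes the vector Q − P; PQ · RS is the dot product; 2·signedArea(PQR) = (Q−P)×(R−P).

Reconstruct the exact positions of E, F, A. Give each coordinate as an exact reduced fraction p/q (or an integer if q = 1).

1. E_x = -14  [E is the reflection of B across C]
2. E_y = -24  [E is the reflection of B across C]
   → E = (-14, -24)
3. F_x = -1855/274  [E, D, F are collinear ∩ CF ⟂ ED]
4. F_y = -2331/274  [E, D, F are collinear ∩ CF ⟂ ED]
   → F = (-1855/274, -2331/274)
5. A_x = 10  [AC · BE = 1044 ∩ 2·signedArea(EAB) = 472]
6. A_y = 19  [AC · BE = 1044 ∩ 2·signedArea(EAB) = 472]
   → A = (10, 19)

A = (10, 19)
E = (-14, -24)
F = (-1855/274, -2331/274)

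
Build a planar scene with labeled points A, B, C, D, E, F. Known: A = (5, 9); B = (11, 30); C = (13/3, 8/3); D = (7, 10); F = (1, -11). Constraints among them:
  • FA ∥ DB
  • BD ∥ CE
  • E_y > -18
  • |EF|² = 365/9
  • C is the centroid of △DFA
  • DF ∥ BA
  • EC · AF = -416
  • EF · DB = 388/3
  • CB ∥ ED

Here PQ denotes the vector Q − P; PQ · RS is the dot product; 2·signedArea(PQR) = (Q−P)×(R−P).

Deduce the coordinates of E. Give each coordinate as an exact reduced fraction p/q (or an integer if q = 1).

E = (1/3, -52/3)

1. E_x = 1/3  [CB ∥ ED ∩ BD ∥ CE]
2. E_y = -52/3  [CB ∥ ED ∩ BD ∥ CE]
   → E = (1/3, -52/3)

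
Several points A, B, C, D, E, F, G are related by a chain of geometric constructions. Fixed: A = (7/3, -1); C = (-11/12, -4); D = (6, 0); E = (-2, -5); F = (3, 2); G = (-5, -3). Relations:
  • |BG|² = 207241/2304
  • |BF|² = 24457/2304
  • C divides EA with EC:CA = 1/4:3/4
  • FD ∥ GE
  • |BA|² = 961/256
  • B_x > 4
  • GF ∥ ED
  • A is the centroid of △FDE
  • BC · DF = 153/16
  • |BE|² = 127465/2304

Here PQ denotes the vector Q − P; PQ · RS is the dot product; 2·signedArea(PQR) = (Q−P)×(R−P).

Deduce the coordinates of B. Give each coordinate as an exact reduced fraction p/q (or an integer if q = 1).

B = (205/48, -1)

1. B_x = 205/48  [line 3·x + -2·y + -237/16 = 0 ∩ |BG|² = 207241/2304]
2. B_y = -1  [line 3·x + -2·y + -237/16 = 0 ∩ |BG|² = 207241/2304]
   → B = (205/48, -1)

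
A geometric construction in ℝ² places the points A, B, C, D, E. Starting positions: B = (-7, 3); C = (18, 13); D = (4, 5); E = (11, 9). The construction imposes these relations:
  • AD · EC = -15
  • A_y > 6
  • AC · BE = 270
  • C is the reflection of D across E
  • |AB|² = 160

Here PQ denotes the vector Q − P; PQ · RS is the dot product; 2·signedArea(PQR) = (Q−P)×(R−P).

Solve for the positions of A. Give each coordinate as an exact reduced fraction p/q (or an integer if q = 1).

1. A_x = 5  [AC · BE = 270 ∩ AD · EC = -15]
2. A_y = 7  [AC · BE = 270 ∩ AD · EC = -15]
   → A = (5, 7)

A = (5, 7)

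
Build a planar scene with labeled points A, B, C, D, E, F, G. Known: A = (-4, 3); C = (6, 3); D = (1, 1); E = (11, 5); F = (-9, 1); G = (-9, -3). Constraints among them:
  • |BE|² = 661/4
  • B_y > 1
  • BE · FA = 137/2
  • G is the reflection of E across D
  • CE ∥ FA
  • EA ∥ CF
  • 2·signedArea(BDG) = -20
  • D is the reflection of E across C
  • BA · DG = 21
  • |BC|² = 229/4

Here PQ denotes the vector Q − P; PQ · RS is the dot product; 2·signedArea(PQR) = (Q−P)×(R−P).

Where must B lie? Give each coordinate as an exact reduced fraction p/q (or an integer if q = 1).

1. B_x = -3/2  [BA · DG = 21 ∩ 2·signedArea(BDG) = -20]
2. B_y = 2  [BA · DG = 21 ∩ 2·signedArea(BDG) = -20]
   → B = (-3/2, 2)

B = (-3/2, 2)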